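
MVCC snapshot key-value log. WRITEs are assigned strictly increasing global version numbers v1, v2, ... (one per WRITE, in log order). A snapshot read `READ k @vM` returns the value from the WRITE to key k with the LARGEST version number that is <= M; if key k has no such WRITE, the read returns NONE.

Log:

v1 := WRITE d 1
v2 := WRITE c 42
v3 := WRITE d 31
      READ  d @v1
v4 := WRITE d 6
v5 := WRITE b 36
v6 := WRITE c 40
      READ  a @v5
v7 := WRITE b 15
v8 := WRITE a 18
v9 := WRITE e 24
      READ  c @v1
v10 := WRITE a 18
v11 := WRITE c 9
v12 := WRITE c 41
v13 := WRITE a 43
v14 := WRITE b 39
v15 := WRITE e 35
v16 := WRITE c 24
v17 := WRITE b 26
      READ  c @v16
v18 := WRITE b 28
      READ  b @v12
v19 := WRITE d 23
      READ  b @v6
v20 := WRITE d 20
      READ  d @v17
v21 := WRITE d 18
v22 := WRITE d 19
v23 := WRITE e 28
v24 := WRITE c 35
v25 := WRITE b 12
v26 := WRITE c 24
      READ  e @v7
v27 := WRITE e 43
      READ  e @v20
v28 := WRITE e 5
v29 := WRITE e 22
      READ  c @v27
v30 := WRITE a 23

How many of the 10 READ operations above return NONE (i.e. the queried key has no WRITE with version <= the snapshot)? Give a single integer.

Answer: 3

Derivation:
v1: WRITE d=1  (d history now [(1, 1)])
v2: WRITE c=42  (c history now [(2, 42)])
v3: WRITE d=31  (d history now [(1, 1), (3, 31)])
READ d @v1: history=[(1, 1), (3, 31)] -> pick v1 -> 1
v4: WRITE d=6  (d history now [(1, 1), (3, 31), (4, 6)])
v5: WRITE b=36  (b history now [(5, 36)])
v6: WRITE c=40  (c history now [(2, 42), (6, 40)])
READ a @v5: history=[] -> no version <= 5 -> NONE
v7: WRITE b=15  (b history now [(5, 36), (7, 15)])
v8: WRITE a=18  (a history now [(8, 18)])
v9: WRITE e=24  (e history now [(9, 24)])
READ c @v1: history=[(2, 42), (6, 40)] -> no version <= 1 -> NONE
v10: WRITE a=18  (a history now [(8, 18), (10, 18)])
v11: WRITE c=9  (c history now [(2, 42), (6, 40), (11, 9)])
v12: WRITE c=41  (c history now [(2, 42), (6, 40), (11, 9), (12, 41)])
v13: WRITE a=43  (a history now [(8, 18), (10, 18), (13, 43)])
v14: WRITE b=39  (b history now [(5, 36), (7, 15), (14, 39)])
v15: WRITE e=35  (e history now [(9, 24), (15, 35)])
v16: WRITE c=24  (c history now [(2, 42), (6, 40), (11, 9), (12, 41), (16, 24)])
v17: WRITE b=26  (b history now [(5, 36), (7, 15), (14, 39), (17, 26)])
READ c @v16: history=[(2, 42), (6, 40), (11, 9), (12, 41), (16, 24)] -> pick v16 -> 24
v18: WRITE b=28  (b history now [(5, 36), (7, 15), (14, 39), (17, 26), (18, 28)])
READ b @v12: history=[(5, 36), (7, 15), (14, 39), (17, 26), (18, 28)] -> pick v7 -> 15
v19: WRITE d=23  (d history now [(1, 1), (3, 31), (4, 6), (19, 23)])
READ b @v6: history=[(5, 36), (7, 15), (14, 39), (17, 26), (18, 28)] -> pick v5 -> 36
v20: WRITE d=20  (d history now [(1, 1), (3, 31), (4, 6), (19, 23), (20, 20)])
READ d @v17: history=[(1, 1), (3, 31), (4, 6), (19, 23), (20, 20)] -> pick v4 -> 6
v21: WRITE d=18  (d history now [(1, 1), (3, 31), (4, 6), (19, 23), (20, 20), (21, 18)])
v22: WRITE d=19  (d history now [(1, 1), (3, 31), (4, 6), (19, 23), (20, 20), (21, 18), (22, 19)])
v23: WRITE e=28  (e history now [(9, 24), (15, 35), (23, 28)])
v24: WRITE c=35  (c history now [(2, 42), (6, 40), (11, 9), (12, 41), (16, 24), (24, 35)])
v25: WRITE b=12  (b history now [(5, 36), (7, 15), (14, 39), (17, 26), (18, 28), (25, 12)])
v26: WRITE c=24  (c history now [(2, 42), (6, 40), (11, 9), (12, 41), (16, 24), (24, 35), (26, 24)])
READ e @v7: history=[(9, 24), (15, 35), (23, 28)] -> no version <= 7 -> NONE
v27: WRITE e=43  (e history now [(9, 24), (15, 35), (23, 28), (27, 43)])
READ e @v20: history=[(9, 24), (15, 35), (23, 28), (27, 43)] -> pick v15 -> 35
v28: WRITE e=5  (e history now [(9, 24), (15, 35), (23, 28), (27, 43), (28, 5)])
v29: WRITE e=22  (e history now [(9, 24), (15, 35), (23, 28), (27, 43), (28, 5), (29, 22)])
READ c @v27: history=[(2, 42), (6, 40), (11, 9), (12, 41), (16, 24), (24, 35), (26, 24)] -> pick v26 -> 24
v30: WRITE a=23  (a history now [(8, 18), (10, 18), (13, 43), (30, 23)])
Read results in order: ['1', 'NONE', 'NONE', '24', '15', '36', '6', 'NONE', '35', '24']
NONE count = 3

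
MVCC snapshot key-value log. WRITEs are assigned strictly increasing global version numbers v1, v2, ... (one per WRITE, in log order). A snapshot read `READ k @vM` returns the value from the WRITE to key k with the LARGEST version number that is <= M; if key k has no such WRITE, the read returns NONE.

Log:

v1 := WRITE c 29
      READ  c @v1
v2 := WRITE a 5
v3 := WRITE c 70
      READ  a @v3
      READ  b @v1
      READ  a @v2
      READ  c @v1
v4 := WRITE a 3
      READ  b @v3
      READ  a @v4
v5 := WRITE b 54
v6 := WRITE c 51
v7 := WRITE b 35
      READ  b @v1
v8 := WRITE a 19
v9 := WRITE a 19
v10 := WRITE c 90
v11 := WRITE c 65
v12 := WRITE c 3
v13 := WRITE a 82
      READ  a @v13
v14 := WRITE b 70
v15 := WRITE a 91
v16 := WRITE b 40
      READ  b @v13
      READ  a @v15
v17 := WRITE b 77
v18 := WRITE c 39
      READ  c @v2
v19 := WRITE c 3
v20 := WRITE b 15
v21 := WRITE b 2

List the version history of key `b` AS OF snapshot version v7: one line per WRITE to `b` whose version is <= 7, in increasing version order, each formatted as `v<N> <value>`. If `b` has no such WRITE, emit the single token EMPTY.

Scan writes for key=b with version <= 7:
  v1 WRITE c 29 -> skip
  v2 WRITE a 5 -> skip
  v3 WRITE c 70 -> skip
  v4 WRITE a 3 -> skip
  v5 WRITE b 54 -> keep
  v6 WRITE c 51 -> skip
  v7 WRITE b 35 -> keep
  v8 WRITE a 19 -> skip
  v9 WRITE a 19 -> skip
  v10 WRITE c 90 -> skip
  v11 WRITE c 65 -> skip
  v12 WRITE c 3 -> skip
  v13 WRITE a 82 -> skip
  v14 WRITE b 70 -> drop (> snap)
  v15 WRITE a 91 -> skip
  v16 WRITE b 40 -> drop (> snap)
  v17 WRITE b 77 -> drop (> snap)
  v18 WRITE c 39 -> skip
  v19 WRITE c 3 -> skip
  v20 WRITE b 15 -> drop (> snap)
  v21 WRITE b 2 -> drop (> snap)
Collected: [(5, 54), (7, 35)]

Answer: v5 54
v7 35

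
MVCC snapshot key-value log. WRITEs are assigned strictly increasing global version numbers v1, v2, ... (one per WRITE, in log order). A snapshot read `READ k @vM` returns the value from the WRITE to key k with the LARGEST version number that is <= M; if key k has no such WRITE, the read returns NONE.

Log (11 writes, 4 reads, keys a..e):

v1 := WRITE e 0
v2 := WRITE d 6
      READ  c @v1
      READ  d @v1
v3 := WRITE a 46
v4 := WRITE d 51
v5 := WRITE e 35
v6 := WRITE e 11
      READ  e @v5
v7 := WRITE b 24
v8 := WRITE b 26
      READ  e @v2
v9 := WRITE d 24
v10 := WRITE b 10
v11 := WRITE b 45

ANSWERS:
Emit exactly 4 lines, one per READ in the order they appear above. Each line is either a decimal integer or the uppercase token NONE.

Answer: NONE
NONE
35
0

Derivation:
v1: WRITE e=0  (e history now [(1, 0)])
v2: WRITE d=6  (d history now [(2, 6)])
READ c @v1: history=[] -> no version <= 1 -> NONE
READ d @v1: history=[(2, 6)] -> no version <= 1 -> NONE
v3: WRITE a=46  (a history now [(3, 46)])
v4: WRITE d=51  (d history now [(2, 6), (4, 51)])
v5: WRITE e=35  (e history now [(1, 0), (5, 35)])
v6: WRITE e=11  (e history now [(1, 0), (5, 35), (6, 11)])
READ e @v5: history=[(1, 0), (5, 35), (6, 11)] -> pick v5 -> 35
v7: WRITE b=24  (b history now [(7, 24)])
v8: WRITE b=26  (b history now [(7, 24), (8, 26)])
READ e @v2: history=[(1, 0), (5, 35), (6, 11)] -> pick v1 -> 0
v9: WRITE d=24  (d history now [(2, 6), (4, 51), (9, 24)])
v10: WRITE b=10  (b history now [(7, 24), (8, 26), (10, 10)])
v11: WRITE b=45  (b history now [(7, 24), (8, 26), (10, 10), (11, 45)])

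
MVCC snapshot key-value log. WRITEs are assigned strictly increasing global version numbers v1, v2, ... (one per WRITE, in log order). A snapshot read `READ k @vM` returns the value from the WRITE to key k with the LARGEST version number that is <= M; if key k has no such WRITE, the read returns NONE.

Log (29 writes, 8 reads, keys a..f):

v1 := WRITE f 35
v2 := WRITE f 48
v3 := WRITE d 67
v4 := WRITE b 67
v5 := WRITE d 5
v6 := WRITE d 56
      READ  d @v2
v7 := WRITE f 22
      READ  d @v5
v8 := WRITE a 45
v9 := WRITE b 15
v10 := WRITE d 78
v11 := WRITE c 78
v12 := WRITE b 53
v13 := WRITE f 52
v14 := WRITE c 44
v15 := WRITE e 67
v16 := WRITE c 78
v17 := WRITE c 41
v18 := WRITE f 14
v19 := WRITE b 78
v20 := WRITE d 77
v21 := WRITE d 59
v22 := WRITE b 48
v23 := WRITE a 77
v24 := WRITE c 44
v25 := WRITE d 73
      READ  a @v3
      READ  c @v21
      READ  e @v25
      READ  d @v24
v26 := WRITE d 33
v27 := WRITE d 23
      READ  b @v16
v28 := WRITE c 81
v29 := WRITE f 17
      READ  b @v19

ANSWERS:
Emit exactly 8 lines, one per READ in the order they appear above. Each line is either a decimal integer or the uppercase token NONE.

v1: WRITE f=35  (f history now [(1, 35)])
v2: WRITE f=48  (f history now [(1, 35), (2, 48)])
v3: WRITE d=67  (d history now [(3, 67)])
v4: WRITE b=67  (b history now [(4, 67)])
v5: WRITE d=5  (d history now [(3, 67), (5, 5)])
v6: WRITE d=56  (d history now [(3, 67), (5, 5), (6, 56)])
READ d @v2: history=[(3, 67), (5, 5), (6, 56)] -> no version <= 2 -> NONE
v7: WRITE f=22  (f history now [(1, 35), (2, 48), (7, 22)])
READ d @v5: history=[(3, 67), (5, 5), (6, 56)] -> pick v5 -> 5
v8: WRITE a=45  (a history now [(8, 45)])
v9: WRITE b=15  (b history now [(4, 67), (9, 15)])
v10: WRITE d=78  (d history now [(3, 67), (5, 5), (6, 56), (10, 78)])
v11: WRITE c=78  (c history now [(11, 78)])
v12: WRITE b=53  (b history now [(4, 67), (9, 15), (12, 53)])
v13: WRITE f=52  (f history now [(1, 35), (2, 48), (7, 22), (13, 52)])
v14: WRITE c=44  (c history now [(11, 78), (14, 44)])
v15: WRITE e=67  (e history now [(15, 67)])
v16: WRITE c=78  (c history now [(11, 78), (14, 44), (16, 78)])
v17: WRITE c=41  (c history now [(11, 78), (14, 44), (16, 78), (17, 41)])
v18: WRITE f=14  (f history now [(1, 35), (2, 48), (7, 22), (13, 52), (18, 14)])
v19: WRITE b=78  (b history now [(4, 67), (9, 15), (12, 53), (19, 78)])
v20: WRITE d=77  (d history now [(3, 67), (5, 5), (6, 56), (10, 78), (20, 77)])
v21: WRITE d=59  (d history now [(3, 67), (5, 5), (6, 56), (10, 78), (20, 77), (21, 59)])
v22: WRITE b=48  (b history now [(4, 67), (9, 15), (12, 53), (19, 78), (22, 48)])
v23: WRITE a=77  (a history now [(8, 45), (23, 77)])
v24: WRITE c=44  (c history now [(11, 78), (14, 44), (16, 78), (17, 41), (24, 44)])
v25: WRITE d=73  (d history now [(3, 67), (5, 5), (6, 56), (10, 78), (20, 77), (21, 59), (25, 73)])
READ a @v3: history=[(8, 45), (23, 77)] -> no version <= 3 -> NONE
READ c @v21: history=[(11, 78), (14, 44), (16, 78), (17, 41), (24, 44)] -> pick v17 -> 41
READ e @v25: history=[(15, 67)] -> pick v15 -> 67
READ d @v24: history=[(3, 67), (5, 5), (6, 56), (10, 78), (20, 77), (21, 59), (25, 73)] -> pick v21 -> 59
v26: WRITE d=33  (d history now [(3, 67), (5, 5), (6, 56), (10, 78), (20, 77), (21, 59), (25, 73), (26, 33)])
v27: WRITE d=23  (d history now [(3, 67), (5, 5), (6, 56), (10, 78), (20, 77), (21, 59), (25, 73), (26, 33), (27, 23)])
READ b @v16: history=[(4, 67), (9, 15), (12, 53), (19, 78), (22, 48)] -> pick v12 -> 53
v28: WRITE c=81  (c history now [(11, 78), (14, 44), (16, 78), (17, 41), (24, 44), (28, 81)])
v29: WRITE f=17  (f history now [(1, 35), (2, 48), (7, 22), (13, 52), (18, 14), (29, 17)])
READ b @v19: history=[(4, 67), (9, 15), (12, 53), (19, 78), (22, 48)] -> pick v19 -> 78

Answer: NONE
5
NONE
41
67
59
53
78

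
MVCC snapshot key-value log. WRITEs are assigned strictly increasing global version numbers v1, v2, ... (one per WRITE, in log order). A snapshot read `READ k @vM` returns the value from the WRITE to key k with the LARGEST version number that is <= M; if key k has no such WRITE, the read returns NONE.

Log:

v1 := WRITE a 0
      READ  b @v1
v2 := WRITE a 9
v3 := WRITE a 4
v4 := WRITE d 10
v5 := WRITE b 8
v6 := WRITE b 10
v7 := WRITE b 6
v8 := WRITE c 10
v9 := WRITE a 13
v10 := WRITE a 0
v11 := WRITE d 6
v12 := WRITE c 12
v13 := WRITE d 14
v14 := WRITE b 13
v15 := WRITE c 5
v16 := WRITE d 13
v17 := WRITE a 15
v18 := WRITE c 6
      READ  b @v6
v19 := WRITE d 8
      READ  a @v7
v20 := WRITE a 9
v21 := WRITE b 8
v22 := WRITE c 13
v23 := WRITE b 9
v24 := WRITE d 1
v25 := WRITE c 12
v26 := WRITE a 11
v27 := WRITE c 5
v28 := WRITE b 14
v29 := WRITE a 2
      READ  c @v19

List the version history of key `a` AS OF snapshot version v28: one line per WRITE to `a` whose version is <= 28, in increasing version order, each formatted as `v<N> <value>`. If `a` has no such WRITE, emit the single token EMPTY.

Answer: v1 0
v2 9
v3 4
v9 13
v10 0
v17 15
v20 9
v26 11

Derivation:
Scan writes for key=a with version <= 28:
  v1 WRITE a 0 -> keep
  v2 WRITE a 9 -> keep
  v3 WRITE a 4 -> keep
  v4 WRITE d 10 -> skip
  v5 WRITE b 8 -> skip
  v6 WRITE b 10 -> skip
  v7 WRITE b 6 -> skip
  v8 WRITE c 10 -> skip
  v9 WRITE a 13 -> keep
  v10 WRITE a 0 -> keep
  v11 WRITE d 6 -> skip
  v12 WRITE c 12 -> skip
  v13 WRITE d 14 -> skip
  v14 WRITE b 13 -> skip
  v15 WRITE c 5 -> skip
  v16 WRITE d 13 -> skip
  v17 WRITE a 15 -> keep
  v18 WRITE c 6 -> skip
  v19 WRITE d 8 -> skip
  v20 WRITE a 9 -> keep
  v21 WRITE b 8 -> skip
  v22 WRITE c 13 -> skip
  v23 WRITE b 9 -> skip
  v24 WRITE d 1 -> skip
  v25 WRITE c 12 -> skip
  v26 WRITE a 11 -> keep
  v27 WRITE c 5 -> skip
  v28 WRITE b 14 -> skip
  v29 WRITE a 2 -> drop (> snap)
Collected: [(1, 0), (2, 9), (3, 4), (9, 13), (10, 0), (17, 15), (20, 9), (26, 11)]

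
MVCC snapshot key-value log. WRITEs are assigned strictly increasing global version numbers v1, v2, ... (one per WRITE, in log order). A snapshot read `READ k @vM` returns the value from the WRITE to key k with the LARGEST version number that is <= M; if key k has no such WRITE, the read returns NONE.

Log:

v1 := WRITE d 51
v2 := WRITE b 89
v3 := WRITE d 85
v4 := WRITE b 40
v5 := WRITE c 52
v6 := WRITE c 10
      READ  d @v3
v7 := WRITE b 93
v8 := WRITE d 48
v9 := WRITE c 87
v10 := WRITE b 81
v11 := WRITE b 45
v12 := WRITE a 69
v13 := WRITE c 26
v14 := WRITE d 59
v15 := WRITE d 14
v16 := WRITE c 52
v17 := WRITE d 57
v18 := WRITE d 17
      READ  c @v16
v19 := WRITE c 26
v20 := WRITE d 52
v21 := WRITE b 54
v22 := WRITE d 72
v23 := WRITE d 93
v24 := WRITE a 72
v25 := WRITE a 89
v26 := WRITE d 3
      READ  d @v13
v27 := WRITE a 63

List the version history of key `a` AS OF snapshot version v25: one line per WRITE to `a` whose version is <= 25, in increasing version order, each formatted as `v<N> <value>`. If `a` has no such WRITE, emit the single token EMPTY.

Scan writes for key=a with version <= 25:
  v1 WRITE d 51 -> skip
  v2 WRITE b 89 -> skip
  v3 WRITE d 85 -> skip
  v4 WRITE b 40 -> skip
  v5 WRITE c 52 -> skip
  v6 WRITE c 10 -> skip
  v7 WRITE b 93 -> skip
  v8 WRITE d 48 -> skip
  v9 WRITE c 87 -> skip
  v10 WRITE b 81 -> skip
  v11 WRITE b 45 -> skip
  v12 WRITE a 69 -> keep
  v13 WRITE c 26 -> skip
  v14 WRITE d 59 -> skip
  v15 WRITE d 14 -> skip
  v16 WRITE c 52 -> skip
  v17 WRITE d 57 -> skip
  v18 WRITE d 17 -> skip
  v19 WRITE c 26 -> skip
  v20 WRITE d 52 -> skip
  v21 WRITE b 54 -> skip
  v22 WRITE d 72 -> skip
  v23 WRITE d 93 -> skip
  v24 WRITE a 72 -> keep
  v25 WRITE a 89 -> keep
  v26 WRITE d 3 -> skip
  v27 WRITE a 63 -> drop (> snap)
Collected: [(12, 69), (24, 72), (25, 89)]

Answer: v12 69
v24 72
v25 89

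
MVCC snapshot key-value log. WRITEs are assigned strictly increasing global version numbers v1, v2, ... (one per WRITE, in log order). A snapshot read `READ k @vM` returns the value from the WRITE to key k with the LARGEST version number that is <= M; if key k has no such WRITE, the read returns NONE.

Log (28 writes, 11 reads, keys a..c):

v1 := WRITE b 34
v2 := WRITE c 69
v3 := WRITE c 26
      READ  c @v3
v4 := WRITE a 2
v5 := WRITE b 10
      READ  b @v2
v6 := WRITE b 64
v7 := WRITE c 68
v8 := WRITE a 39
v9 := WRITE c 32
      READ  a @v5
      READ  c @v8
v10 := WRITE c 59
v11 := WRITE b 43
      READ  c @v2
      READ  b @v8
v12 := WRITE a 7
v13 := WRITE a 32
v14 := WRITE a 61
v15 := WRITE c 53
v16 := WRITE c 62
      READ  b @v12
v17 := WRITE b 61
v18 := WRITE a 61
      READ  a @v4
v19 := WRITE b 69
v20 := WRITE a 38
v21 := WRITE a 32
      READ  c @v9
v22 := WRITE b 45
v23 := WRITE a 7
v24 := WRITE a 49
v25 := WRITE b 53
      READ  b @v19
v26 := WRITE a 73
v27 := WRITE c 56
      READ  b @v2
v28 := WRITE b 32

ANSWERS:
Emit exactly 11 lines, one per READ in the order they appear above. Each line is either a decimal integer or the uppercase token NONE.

Answer: 26
34
2
68
69
64
43
2
32
69
34

Derivation:
v1: WRITE b=34  (b history now [(1, 34)])
v2: WRITE c=69  (c history now [(2, 69)])
v3: WRITE c=26  (c history now [(2, 69), (3, 26)])
READ c @v3: history=[(2, 69), (3, 26)] -> pick v3 -> 26
v4: WRITE a=2  (a history now [(4, 2)])
v5: WRITE b=10  (b history now [(1, 34), (5, 10)])
READ b @v2: history=[(1, 34), (5, 10)] -> pick v1 -> 34
v6: WRITE b=64  (b history now [(1, 34), (5, 10), (6, 64)])
v7: WRITE c=68  (c history now [(2, 69), (3, 26), (7, 68)])
v8: WRITE a=39  (a history now [(4, 2), (8, 39)])
v9: WRITE c=32  (c history now [(2, 69), (3, 26), (7, 68), (9, 32)])
READ a @v5: history=[(4, 2), (8, 39)] -> pick v4 -> 2
READ c @v8: history=[(2, 69), (3, 26), (7, 68), (9, 32)] -> pick v7 -> 68
v10: WRITE c=59  (c history now [(2, 69), (3, 26), (7, 68), (9, 32), (10, 59)])
v11: WRITE b=43  (b history now [(1, 34), (5, 10), (6, 64), (11, 43)])
READ c @v2: history=[(2, 69), (3, 26), (7, 68), (9, 32), (10, 59)] -> pick v2 -> 69
READ b @v8: history=[(1, 34), (5, 10), (6, 64), (11, 43)] -> pick v6 -> 64
v12: WRITE a=7  (a history now [(4, 2), (8, 39), (12, 7)])
v13: WRITE a=32  (a history now [(4, 2), (8, 39), (12, 7), (13, 32)])
v14: WRITE a=61  (a history now [(4, 2), (8, 39), (12, 7), (13, 32), (14, 61)])
v15: WRITE c=53  (c history now [(2, 69), (3, 26), (7, 68), (9, 32), (10, 59), (15, 53)])
v16: WRITE c=62  (c history now [(2, 69), (3, 26), (7, 68), (9, 32), (10, 59), (15, 53), (16, 62)])
READ b @v12: history=[(1, 34), (5, 10), (6, 64), (11, 43)] -> pick v11 -> 43
v17: WRITE b=61  (b history now [(1, 34), (5, 10), (6, 64), (11, 43), (17, 61)])
v18: WRITE a=61  (a history now [(4, 2), (8, 39), (12, 7), (13, 32), (14, 61), (18, 61)])
READ a @v4: history=[(4, 2), (8, 39), (12, 7), (13, 32), (14, 61), (18, 61)] -> pick v4 -> 2
v19: WRITE b=69  (b history now [(1, 34), (5, 10), (6, 64), (11, 43), (17, 61), (19, 69)])
v20: WRITE a=38  (a history now [(4, 2), (8, 39), (12, 7), (13, 32), (14, 61), (18, 61), (20, 38)])
v21: WRITE a=32  (a history now [(4, 2), (8, 39), (12, 7), (13, 32), (14, 61), (18, 61), (20, 38), (21, 32)])
READ c @v9: history=[(2, 69), (3, 26), (7, 68), (9, 32), (10, 59), (15, 53), (16, 62)] -> pick v9 -> 32
v22: WRITE b=45  (b history now [(1, 34), (5, 10), (6, 64), (11, 43), (17, 61), (19, 69), (22, 45)])
v23: WRITE a=7  (a history now [(4, 2), (8, 39), (12, 7), (13, 32), (14, 61), (18, 61), (20, 38), (21, 32), (23, 7)])
v24: WRITE a=49  (a history now [(4, 2), (8, 39), (12, 7), (13, 32), (14, 61), (18, 61), (20, 38), (21, 32), (23, 7), (24, 49)])
v25: WRITE b=53  (b history now [(1, 34), (5, 10), (6, 64), (11, 43), (17, 61), (19, 69), (22, 45), (25, 53)])
READ b @v19: history=[(1, 34), (5, 10), (6, 64), (11, 43), (17, 61), (19, 69), (22, 45), (25, 53)] -> pick v19 -> 69
v26: WRITE a=73  (a history now [(4, 2), (8, 39), (12, 7), (13, 32), (14, 61), (18, 61), (20, 38), (21, 32), (23, 7), (24, 49), (26, 73)])
v27: WRITE c=56  (c history now [(2, 69), (3, 26), (7, 68), (9, 32), (10, 59), (15, 53), (16, 62), (27, 56)])
READ b @v2: history=[(1, 34), (5, 10), (6, 64), (11, 43), (17, 61), (19, 69), (22, 45), (25, 53)] -> pick v1 -> 34
v28: WRITE b=32  (b history now [(1, 34), (5, 10), (6, 64), (11, 43), (17, 61), (19, 69), (22, 45), (25, 53), (28, 32)])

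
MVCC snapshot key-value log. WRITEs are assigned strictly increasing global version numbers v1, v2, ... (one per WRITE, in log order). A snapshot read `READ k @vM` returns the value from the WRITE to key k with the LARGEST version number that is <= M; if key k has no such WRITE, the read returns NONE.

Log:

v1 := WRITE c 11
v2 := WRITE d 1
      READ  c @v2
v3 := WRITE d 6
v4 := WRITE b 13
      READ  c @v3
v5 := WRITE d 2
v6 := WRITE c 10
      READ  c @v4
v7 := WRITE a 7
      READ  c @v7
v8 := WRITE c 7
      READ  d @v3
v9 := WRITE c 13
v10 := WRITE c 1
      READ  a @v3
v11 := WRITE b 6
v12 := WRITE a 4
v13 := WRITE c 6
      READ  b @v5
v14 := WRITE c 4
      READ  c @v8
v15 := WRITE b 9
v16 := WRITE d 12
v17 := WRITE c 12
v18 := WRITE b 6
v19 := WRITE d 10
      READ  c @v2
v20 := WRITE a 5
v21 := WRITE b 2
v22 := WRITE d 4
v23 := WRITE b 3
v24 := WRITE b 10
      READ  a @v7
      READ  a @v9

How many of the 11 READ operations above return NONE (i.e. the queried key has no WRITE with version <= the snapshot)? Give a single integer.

Answer: 1

Derivation:
v1: WRITE c=11  (c history now [(1, 11)])
v2: WRITE d=1  (d history now [(2, 1)])
READ c @v2: history=[(1, 11)] -> pick v1 -> 11
v3: WRITE d=6  (d history now [(2, 1), (3, 6)])
v4: WRITE b=13  (b history now [(4, 13)])
READ c @v3: history=[(1, 11)] -> pick v1 -> 11
v5: WRITE d=2  (d history now [(2, 1), (3, 6), (5, 2)])
v6: WRITE c=10  (c history now [(1, 11), (6, 10)])
READ c @v4: history=[(1, 11), (6, 10)] -> pick v1 -> 11
v7: WRITE a=7  (a history now [(7, 7)])
READ c @v7: history=[(1, 11), (6, 10)] -> pick v6 -> 10
v8: WRITE c=7  (c history now [(1, 11), (6, 10), (8, 7)])
READ d @v3: history=[(2, 1), (3, 6), (5, 2)] -> pick v3 -> 6
v9: WRITE c=13  (c history now [(1, 11), (6, 10), (8, 7), (9, 13)])
v10: WRITE c=1  (c history now [(1, 11), (6, 10), (8, 7), (9, 13), (10, 1)])
READ a @v3: history=[(7, 7)] -> no version <= 3 -> NONE
v11: WRITE b=6  (b history now [(4, 13), (11, 6)])
v12: WRITE a=4  (a history now [(7, 7), (12, 4)])
v13: WRITE c=6  (c history now [(1, 11), (6, 10), (8, 7), (9, 13), (10, 1), (13, 6)])
READ b @v5: history=[(4, 13), (11, 6)] -> pick v4 -> 13
v14: WRITE c=4  (c history now [(1, 11), (6, 10), (8, 7), (9, 13), (10, 1), (13, 6), (14, 4)])
READ c @v8: history=[(1, 11), (6, 10), (8, 7), (9, 13), (10, 1), (13, 6), (14, 4)] -> pick v8 -> 7
v15: WRITE b=9  (b history now [(4, 13), (11, 6), (15, 9)])
v16: WRITE d=12  (d history now [(2, 1), (3, 6), (5, 2), (16, 12)])
v17: WRITE c=12  (c history now [(1, 11), (6, 10), (8, 7), (9, 13), (10, 1), (13, 6), (14, 4), (17, 12)])
v18: WRITE b=6  (b history now [(4, 13), (11, 6), (15, 9), (18, 6)])
v19: WRITE d=10  (d history now [(2, 1), (3, 6), (5, 2), (16, 12), (19, 10)])
READ c @v2: history=[(1, 11), (6, 10), (8, 7), (9, 13), (10, 1), (13, 6), (14, 4), (17, 12)] -> pick v1 -> 11
v20: WRITE a=5  (a history now [(7, 7), (12, 4), (20, 5)])
v21: WRITE b=2  (b history now [(4, 13), (11, 6), (15, 9), (18, 6), (21, 2)])
v22: WRITE d=4  (d history now [(2, 1), (3, 6), (5, 2), (16, 12), (19, 10), (22, 4)])
v23: WRITE b=3  (b history now [(4, 13), (11, 6), (15, 9), (18, 6), (21, 2), (23, 3)])
v24: WRITE b=10  (b history now [(4, 13), (11, 6), (15, 9), (18, 6), (21, 2), (23, 3), (24, 10)])
READ a @v7: history=[(7, 7), (12, 4), (20, 5)] -> pick v7 -> 7
READ a @v9: history=[(7, 7), (12, 4), (20, 5)] -> pick v7 -> 7
Read results in order: ['11', '11', '11', '10', '6', 'NONE', '13', '7', '11', '7', '7']
NONE count = 1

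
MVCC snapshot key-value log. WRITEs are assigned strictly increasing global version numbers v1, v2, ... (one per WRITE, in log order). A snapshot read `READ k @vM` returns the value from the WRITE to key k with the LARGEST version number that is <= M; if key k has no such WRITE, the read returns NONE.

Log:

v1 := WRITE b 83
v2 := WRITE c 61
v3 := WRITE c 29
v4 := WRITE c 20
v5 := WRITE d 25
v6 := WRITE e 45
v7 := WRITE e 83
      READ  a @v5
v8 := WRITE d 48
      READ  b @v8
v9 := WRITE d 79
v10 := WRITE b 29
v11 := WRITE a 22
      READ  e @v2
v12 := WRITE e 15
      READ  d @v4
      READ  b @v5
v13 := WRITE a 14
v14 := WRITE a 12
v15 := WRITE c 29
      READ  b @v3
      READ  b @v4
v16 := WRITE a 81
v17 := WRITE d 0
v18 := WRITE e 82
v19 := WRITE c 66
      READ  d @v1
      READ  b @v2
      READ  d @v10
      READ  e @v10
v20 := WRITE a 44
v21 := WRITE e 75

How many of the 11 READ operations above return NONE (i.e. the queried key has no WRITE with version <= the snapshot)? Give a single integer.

v1: WRITE b=83  (b history now [(1, 83)])
v2: WRITE c=61  (c history now [(2, 61)])
v3: WRITE c=29  (c history now [(2, 61), (3, 29)])
v4: WRITE c=20  (c history now [(2, 61), (3, 29), (4, 20)])
v5: WRITE d=25  (d history now [(5, 25)])
v6: WRITE e=45  (e history now [(6, 45)])
v7: WRITE e=83  (e history now [(6, 45), (7, 83)])
READ a @v5: history=[] -> no version <= 5 -> NONE
v8: WRITE d=48  (d history now [(5, 25), (8, 48)])
READ b @v8: history=[(1, 83)] -> pick v1 -> 83
v9: WRITE d=79  (d history now [(5, 25), (8, 48), (9, 79)])
v10: WRITE b=29  (b history now [(1, 83), (10, 29)])
v11: WRITE a=22  (a history now [(11, 22)])
READ e @v2: history=[(6, 45), (7, 83)] -> no version <= 2 -> NONE
v12: WRITE e=15  (e history now [(6, 45), (7, 83), (12, 15)])
READ d @v4: history=[(5, 25), (8, 48), (9, 79)] -> no version <= 4 -> NONE
READ b @v5: history=[(1, 83), (10, 29)] -> pick v1 -> 83
v13: WRITE a=14  (a history now [(11, 22), (13, 14)])
v14: WRITE a=12  (a history now [(11, 22), (13, 14), (14, 12)])
v15: WRITE c=29  (c history now [(2, 61), (3, 29), (4, 20), (15, 29)])
READ b @v3: history=[(1, 83), (10, 29)] -> pick v1 -> 83
READ b @v4: history=[(1, 83), (10, 29)] -> pick v1 -> 83
v16: WRITE a=81  (a history now [(11, 22), (13, 14), (14, 12), (16, 81)])
v17: WRITE d=0  (d history now [(5, 25), (8, 48), (9, 79), (17, 0)])
v18: WRITE e=82  (e history now [(6, 45), (7, 83), (12, 15), (18, 82)])
v19: WRITE c=66  (c history now [(2, 61), (3, 29), (4, 20), (15, 29), (19, 66)])
READ d @v1: history=[(5, 25), (8, 48), (9, 79), (17, 0)] -> no version <= 1 -> NONE
READ b @v2: history=[(1, 83), (10, 29)] -> pick v1 -> 83
READ d @v10: history=[(5, 25), (8, 48), (9, 79), (17, 0)] -> pick v9 -> 79
READ e @v10: history=[(6, 45), (7, 83), (12, 15), (18, 82)] -> pick v7 -> 83
v20: WRITE a=44  (a history now [(11, 22), (13, 14), (14, 12), (16, 81), (20, 44)])
v21: WRITE e=75  (e history now [(6, 45), (7, 83), (12, 15), (18, 82), (21, 75)])
Read results in order: ['NONE', '83', 'NONE', 'NONE', '83', '83', '83', 'NONE', '83', '79', '83']
NONE count = 4

Answer: 4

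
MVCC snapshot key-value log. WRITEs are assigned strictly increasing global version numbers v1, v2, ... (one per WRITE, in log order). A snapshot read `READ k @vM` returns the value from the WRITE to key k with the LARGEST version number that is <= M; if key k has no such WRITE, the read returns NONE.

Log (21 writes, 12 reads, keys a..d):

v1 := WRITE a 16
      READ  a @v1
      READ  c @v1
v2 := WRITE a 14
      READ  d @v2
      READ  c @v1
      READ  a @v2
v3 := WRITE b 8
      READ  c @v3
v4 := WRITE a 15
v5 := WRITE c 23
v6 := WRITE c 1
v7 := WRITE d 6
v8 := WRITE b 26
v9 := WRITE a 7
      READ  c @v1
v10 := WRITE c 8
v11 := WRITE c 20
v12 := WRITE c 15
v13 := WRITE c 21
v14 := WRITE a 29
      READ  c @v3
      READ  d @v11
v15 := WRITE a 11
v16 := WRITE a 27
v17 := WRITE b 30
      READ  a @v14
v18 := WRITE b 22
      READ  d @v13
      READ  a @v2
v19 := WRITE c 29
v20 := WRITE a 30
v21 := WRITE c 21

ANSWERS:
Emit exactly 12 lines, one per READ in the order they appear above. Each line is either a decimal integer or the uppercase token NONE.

v1: WRITE a=16  (a history now [(1, 16)])
READ a @v1: history=[(1, 16)] -> pick v1 -> 16
READ c @v1: history=[] -> no version <= 1 -> NONE
v2: WRITE a=14  (a history now [(1, 16), (2, 14)])
READ d @v2: history=[] -> no version <= 2 -> NONE
READ c @v1: history=[] -> no version <= 1 -> NONE
READ a @v2: history=[(1, 16), (2, 14)] -> pick v2 -> 14
v3: WRITE b=8  (b history now [(3, 8)])
READ c @v3: history=[] -> no version <= 3 -> NONE
v4: WRITE a=15  (a history now [(1, 16), (2, 14), (4, 15)])
v5: WRITE c=23  (c history now [(5, 23)])
v6: WRITE c=1  (c history now [(5, 23), (6, 1)])
v7: WRITE d=6  (d history now [(7, 6)])
v8: WRITE b=26  (b history now [(3, 8), (8, 26)])
v9: WRITE a=7  (a history now [(1, 16), (2, 14), (4, 15), (9, 7)])
READ c @v1: history=[(5, 23), (6, 1)] -> no version <= 1 -> NONE
v10: WRITE c=8  (c history now [(5, 23), (6, 1), (10, 8)])
v11: WRITE c=20  (c history now [(5, 23), (6, 1), (10, 8), (11, 20)])
v12: WRITE c=15  (c history now [(5, 23), (6, 1), (10, 8), (11, 20), (12, 15)])
v13: WRITE c=21  (c history now [(5, 23), (6, 1), (10, 8), (11, 20), (12, 15), (13, 21)])
v14: WRITE a=29  (a history now [(1, 16), (2, 14), (4, 15), (9, 7), (14, 29)])
READ c @v3: history=[(5, 23), (6, 1), (10, 8), (11, 20), (12, 15), (13, 21)] -> no version <= 3 -> NONE
READ d @v11: history=[(7, 6)] -> pick v7 -> 6
v15: WRITE a=11  (a history now [(1, 16), (2, 14), (4, 15), (9, 7), (14, 29), (15, 11)])
v16: WRITE a=27  (a history now [(1, 16), (2, 14), (4, 15), (9, 7), (14, 29), (15, 11), (16, 27)])
v17: WRITE b=30  (b history now [(3, 8), (8, 26), (17, 30)])
READ a @v14: history=[(1, 16), (2, 14), (4, 15), (9, 7), (14, 29), (15, 11), (16, 27)] -> pick v14 -> 29
v18: WRITE b=22  (b history now [(3, 8), (8, 26), (17, 30), (18, 22)])
READ d @v13: history=[(7, 6)] -> pick v7 -> 6
READ a @v2: history=[(1, 16), (2, 14), (4, 15), (9, 7), (14, 29), (15, 11), (16, 27)] -> pick v2 -> 14
v19: WRITE c=29  (c history now [(5, 23), (6, 1), (10, 8), (11, 20), (12, 15), (13, 21), (19, 29)])
v20: WRITE a=30  (a history now [(1, 16), (2, 14), (4, 15), (9, 7), (14, 29), (15, 11), (16, 27), (20, 30)])
v21: WRITE c=21  (c history now [(5, 23), (6, 1), (10, 8), (11, 20), (12, 15), (13, 21), (19, 29), (21, 21)])

Answer: 16
NONE
NONE
NONE
14
NONE
NONE
NONE
6
29
6
14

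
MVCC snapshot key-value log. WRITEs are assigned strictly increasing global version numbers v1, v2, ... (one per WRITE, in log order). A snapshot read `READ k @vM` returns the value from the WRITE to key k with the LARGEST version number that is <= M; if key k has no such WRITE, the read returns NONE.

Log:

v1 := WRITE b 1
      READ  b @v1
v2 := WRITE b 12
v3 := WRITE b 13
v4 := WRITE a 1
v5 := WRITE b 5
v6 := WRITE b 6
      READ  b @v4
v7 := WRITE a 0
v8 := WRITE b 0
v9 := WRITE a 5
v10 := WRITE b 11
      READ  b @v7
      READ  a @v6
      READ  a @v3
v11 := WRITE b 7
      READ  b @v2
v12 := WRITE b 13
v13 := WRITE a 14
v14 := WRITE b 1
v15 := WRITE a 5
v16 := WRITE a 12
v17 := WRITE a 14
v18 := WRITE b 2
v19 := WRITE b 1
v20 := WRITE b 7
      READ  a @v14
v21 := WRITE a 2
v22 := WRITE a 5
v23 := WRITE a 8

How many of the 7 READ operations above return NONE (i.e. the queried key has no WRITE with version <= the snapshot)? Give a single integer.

v1: WRITE b=1  (b history now [(1, 1)])
READ b @v1: history=[(1, 1)] -> pick v1 -> 1
v2: WRITE b=12  (b history now [(1, 1), (2, 12)])
v3: WRITE b=13  (b history now [(1, 1), (2, 12), (3, 13)])
v4: WRITE a=1  (a history now [(4, 1)])
v5: WRITE b=5  (b history now [(1, 1), (2, 12), (3, 13), (5, 5)])
v6: WRITE b=6  (b history now [(1, 1), (2, 12), (3, 13), (5, 5), (6, 6)])
READ b @v4: history=[(1, 1), (2, 12), (3, 13), (5, 5), (6, 6)] -> pick v3 -> 13
v7: WRITE a=0  (a history now [(4, 1), (7, 0)])
v8: WRITE b=0  (b history now [(1, 1), (2, 12), (3, 13), (5, 5), (6, 6), (8, 0)])
v9: WRITE a=5  (a history now [(4, 1), (7, 0), (9, 5)])
v10: WRITE b=11  (b history now [(1, 1), (2, 12), (3, 13), (5, 5), (6, 6), (8, 0), (10, 11)])
READ b @v7: history=[(1, 1), (2, 12), (3, 13), (5, 5), (6, 6), (8, 0), (10, 11)] -> pick v6 -> 6
READ a @v6: history=[(4, 1), (7, 0), (9, 5)] -> pick v4 -> 1
READ a @v3: history=[(4, 1), (7, 0), (9, 5)] -> no version <= 3 -> NONE
v11: WRITE b=7  (b history now [(1, 1), (2, 12), (3, 13), (5, 5), (6, 6), (8, 0), (10, 11), (11, 7)])
READ b @v2: history=[(1, 1), (2, 12), (3, 13), (5, 5), (6, 6), (8, 0), (10, 11), (11, 7)] -> pick v2 -> 12
v12: WRITE b=13  (b history now [(1, 1), (2, 12), (3, 13), (5, 5), (6, 6), (8, 0), (10, 11), (11, 7), (12, 13)])
v13: WRITE a=14  (a history now [(4, 1), (7, 0), (9, 5), (13, 14)])
v14: WRITE b=1  (b history now [(1, 1), (2, 12), (3, 13), (5, 5), (6, 6), (8, 0), (10, 11), (11, 7), (12, 13), (14, 1)])
v15: WRITE a=5  (a history now [(4, 1), (7, 0), (9, 5), (13, 14), (15, 5)])
v16: WRITE a=12  (a history now [(4, 1), (7, 0), (9, 5), (13, 14), (15, 5), (16, 12)])
v17: WRITE a=14  (a history now [(4, 1), (7, 0), (9, 5), (13, 14), (15, 5), (16, 12), (17, 14)])
v18: WRITE b=2  (b history now [(1, 1), (2, 12), (3, 13), (5, 5), (6, 6), (8, 0), (10, 11), (11, 7), (12, 13), (14, 1), (18, 2)])
v19: WRITE b=1  (b history now [(1, 1), (2, 12), (3, 13), (5, 5), (6, 6), (8, 0), (10, 11), (11, 7), (12, 13), (14, 1), (18, 2), (19, 1)])
v20: WRITE b=7  (b history now [(1, 1), (2, 12), (3, 13), (5, 5), (6, 6), (8, 0), (10, 11), (11, 7), (12, 13), (14, 1), (18, 2), (19, 1), (20, 7)])
READ a @v14: history=[(4, 1), (7, 0), (9, 5), (13, 14), (15, 5), (16, 12), (17, 14)] -> pick v13 -> 14
v21: WRITE a=2  (a history now [(4, 1), (7, 0), (9, 5), (13, 14), (15, 5), (16, 12), (17, 14), (21, 2)])
v22: WRITE a=5  (a history now [(4, 1), (7, 0), (9, 5), (13, 14), (15, 5), (16, 12), (17, 14), (21, 2), (22, 5)])
v23: WRITE a=8  (a history now [(4, 1), (7, 0), (9, 5), (13, 14), (15, 5), (16, 12), (17, 14), (21, 2), (22, 5), (23, 8)])
Read results in order: ['1', '13', '6', '1', 'NONE', '12', '14']
NONE count = 1

Answer: 1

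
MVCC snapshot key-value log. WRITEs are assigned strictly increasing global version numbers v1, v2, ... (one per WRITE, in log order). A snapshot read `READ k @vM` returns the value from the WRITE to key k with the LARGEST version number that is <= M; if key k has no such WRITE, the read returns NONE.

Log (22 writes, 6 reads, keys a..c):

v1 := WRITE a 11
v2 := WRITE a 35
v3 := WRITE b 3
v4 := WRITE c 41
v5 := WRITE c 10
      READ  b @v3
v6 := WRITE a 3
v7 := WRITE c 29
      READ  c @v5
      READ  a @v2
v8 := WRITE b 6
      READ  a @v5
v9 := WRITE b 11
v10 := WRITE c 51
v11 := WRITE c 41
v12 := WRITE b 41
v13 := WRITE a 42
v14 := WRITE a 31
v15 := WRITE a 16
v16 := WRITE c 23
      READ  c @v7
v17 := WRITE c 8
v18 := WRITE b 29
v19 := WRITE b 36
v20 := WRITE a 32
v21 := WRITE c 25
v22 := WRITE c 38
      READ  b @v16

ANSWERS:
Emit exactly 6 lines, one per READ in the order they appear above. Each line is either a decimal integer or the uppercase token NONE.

v1: WRITE a=11  (a history now [(1, 11)])
v2: WRITE a=35  (a history now [(1, 11), (2, 35)])
v3: WRITE b=3  (b history now [(3, 3)])
v4: WRITE c=41  (c history now [(4, 41)])
v5: WRITE c=10  (c history now [(4, 41), (5, 10)])
READ b @v3: history=[(3, 3)] -> pick v3 -> 3
v6: WRITE a=3  (a history now [(1, 11), (2, 35), (6, 3)])
v7: WRITE c=29  (c history now [(4, 41), (5, 10), (7, 29)])
READ c @v5: history=[(4, 41), (5, 10), (7, 29)] -> pick v5 -> 10
READ a @v2: history=[(1, 11), (2, 35), (6, 3)] -> pick v2 -> 35
v8: WRITE b=6  (b history now [(3, 3), (8, 6)])
READ a @v5: history=[(1, 11), (2, 35), (6, 3)] -> pick v2 -> 35
v9: WRITE b=11  (b history now [(3, 3), (8, 6), (9, 11)])
v10: WRITE c=51  (c history now [(4, 41), (5, 10), (7, 29), (10, 51)])
v11: WRITE c=41  (c history now [(4, 41), (5, 10), (7, 29), (10, 51), (11, 41)])
v12: WRITE b=41  (b history now [(3, 3), (8, 6), (9, 11), (12, 41)])
v13: WRITE a=42  (a history now [(1, 11), (2, 35), (6, 3), (13, 42)])
v14: WRITE a=31  (a history now [(1, 11), (2, 35), (6, 3), (13, 42), (14, 31)])
v15: WRITE a=16  (a history now [(1, 11), (2, 35), (6, 3), (13, 42), (14, 31), (15, 16)])
v16: WRITE c=23  (c history now [(4, 41), (5, 10), (7, 29), (10, 51), (11, 41), (16, 23)])
READ c @v7: history=[(4, 41), (5, 10), (7, 29), (10, 51), (11, 41), (16, 23)] -> pick v7 -> 29
v17: WRITE c=8  (c history now [(4, 41), (5, 10), (7, 29), (10, 51), (11, 41), (16, 23), (17, 8)])
v18: WRITE b=29  (b history now [(3, 3), (8, 6), (9, 11), (12, 41), (18, 29)])
v19: WRITE b=36  (b history now [(3, 3), (8, 6), (9, 11), (12, 41), (18, 29), (19, 36)])
v20: WRITE a=32  (a history now [(1, 11), (2, 35), (6, 3), (13, 42), (14, 31), (15, 16), (20, 32)])
v21: WRITE c=25  (c history now [(4, 41), (5, 10), (7, 29), (10, 51), (11, 41), (16, 23), (17, 8), (21, 25)])
v22: WRITE c=38  (c history now [(4, 41), (5, 10), (7, 29), (10, 51), (11, 41), (16, 23), (17, 8), (21, 25), (22, 38)])
READ b @v16: history=[(3, 3), (8, 6), (9, 11), (12, 41), (18, 29), (19, 36)] -> pick v12 -> 41

Answer: 3
10
35
35
29
41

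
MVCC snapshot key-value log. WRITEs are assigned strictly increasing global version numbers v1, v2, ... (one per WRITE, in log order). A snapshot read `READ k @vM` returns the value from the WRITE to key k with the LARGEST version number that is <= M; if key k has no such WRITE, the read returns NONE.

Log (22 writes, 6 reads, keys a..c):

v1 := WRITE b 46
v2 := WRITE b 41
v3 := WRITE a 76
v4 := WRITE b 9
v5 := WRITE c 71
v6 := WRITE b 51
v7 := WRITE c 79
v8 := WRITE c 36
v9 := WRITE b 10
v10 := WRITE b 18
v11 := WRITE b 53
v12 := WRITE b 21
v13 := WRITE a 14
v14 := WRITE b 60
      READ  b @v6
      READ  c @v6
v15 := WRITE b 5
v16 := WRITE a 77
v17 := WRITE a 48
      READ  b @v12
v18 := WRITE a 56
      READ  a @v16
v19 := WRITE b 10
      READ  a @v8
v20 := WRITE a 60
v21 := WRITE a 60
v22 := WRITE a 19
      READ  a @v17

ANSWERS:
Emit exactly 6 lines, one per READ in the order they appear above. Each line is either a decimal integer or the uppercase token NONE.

v1: WRITE b=46  (b history now [(1, 46)])
v2: WRITE b=41  (b history now [(1, 46), (2, 41)])
v3: WRITE a=76  (a history now [(3, 76)])
v4: WRITE b=9  (b history now [(1, 46), (2, 41), (4, 9)])
v5: WRITE c=71  (c history now [(5, 71)])
v6: WRITE b=51  (b history now [(1, 46), (2, 41), (4, 9), (6, 51)])
v7: WRITE c=79  (c history now [(5, 71), (7, 79)])
v8: WRITE c=36  (c history now [(5, 71), (7, 79), (8, 36)])
v9: WRITE b=10  (b history now [(1, 46), (2, 41), (4, 9), (6, 51), (9, 10)])
v10: WRITE b=18  (b history now [(1, 46), (2, 41), (4, 9), (6, 51), (9, 10), (10, 18)])
v11: WRITE b=53  (b history now [(1, 46), (2, 41), (4, 9), (6, 51), (9, 10), (10, 18), (11, 53)])
v12: WRITE b=21  (b history now [(1, 46), (2, 41), (4, 9), (6, 51), (9, 10), (10, 18), (11, 53), (12, 21)])
v13: WRITE a=14  (a history now [(3, 76), (13, 14)])
v14: WRITE b=60  (b history now [(1, 46), (2, 41), (4, 9), (6, 51), (9, 10), (10, 18), (11, 53), (12, 21), (14, 60)])
READ b @v6: history=[(1, 46), (2, 41), (4, 9), (6, 51), (9, 10), (10, 18), (11, 53), (12, 21), (14, 60)] -> pick v6 -> 51
READ c @v6: history=[(5, 71), (7, 79), (8, 36)] -> pick v5 -> 71
v15: WRITE b=5  (b history now [(1, 46), (2, 41), (4, 9), (6, 51), (9, 10), (10, 18), (11, 53), (12, 21), (14, 60), (15, 5)])
v16: WRITE a=77  (a history now [(3, 76), (13, 14), (16, 77)])
v17: WRITE a=48  (a history now [(3, 76), (13, 14), (16, 77), (17, 48)])
READ b @v12: history=[(1, 46), (2, 41), (4, 9), (6, 51), (9, 10), (10, 18), (11, 53), (12, 21), (14, 60), (15, 5)] -> pick v12 -> 21
v18: WRITE a=56  (a history now [(3, 76), (13, 14), (16, 77), (17, 48), (18, 56)])
READ a @v16: history=[(3, 76), (13, 14), (16, 77), (17, 48), (18, 56)] -> pick v16 -> 77
v19: WRITE b=10  (b history now [(1, 46), (2, 41), (4, 9), (6, 51), (9, 10), (10, 18), (11, 53), (12, 21), (14, 60), (15, 5), (19, 10)])
READ a @v8: history=[(3, 76), (13, 14), (16, 77), (17, 48), (18, 56)] -> pick v3 -> 76
v20: WRITE a=60  (a history now [(3, 76), (13, 14), (16, 77), (17, 48), (18, 56), (20, 60)])
v21: WRITE a=60  (a history now [(3, 76), (13, 14), (16, 77), (17, 48), (18, 56), (20, 60), (21, 60)])
v22: WRITE a=19  (a history now [(3, 76), (13, 14), (16, 77), (17, 48), (18, 56), (20, 60), (21, 60), (22, 19)])
READ a @v17: history=[(3, 76), (13, 14), (16, 77), (17, 48), (18, 56), (20, 60), (21, 60), (22, 19)] -> pick v17 -> 48

Answer: 51
71
21
77
76
48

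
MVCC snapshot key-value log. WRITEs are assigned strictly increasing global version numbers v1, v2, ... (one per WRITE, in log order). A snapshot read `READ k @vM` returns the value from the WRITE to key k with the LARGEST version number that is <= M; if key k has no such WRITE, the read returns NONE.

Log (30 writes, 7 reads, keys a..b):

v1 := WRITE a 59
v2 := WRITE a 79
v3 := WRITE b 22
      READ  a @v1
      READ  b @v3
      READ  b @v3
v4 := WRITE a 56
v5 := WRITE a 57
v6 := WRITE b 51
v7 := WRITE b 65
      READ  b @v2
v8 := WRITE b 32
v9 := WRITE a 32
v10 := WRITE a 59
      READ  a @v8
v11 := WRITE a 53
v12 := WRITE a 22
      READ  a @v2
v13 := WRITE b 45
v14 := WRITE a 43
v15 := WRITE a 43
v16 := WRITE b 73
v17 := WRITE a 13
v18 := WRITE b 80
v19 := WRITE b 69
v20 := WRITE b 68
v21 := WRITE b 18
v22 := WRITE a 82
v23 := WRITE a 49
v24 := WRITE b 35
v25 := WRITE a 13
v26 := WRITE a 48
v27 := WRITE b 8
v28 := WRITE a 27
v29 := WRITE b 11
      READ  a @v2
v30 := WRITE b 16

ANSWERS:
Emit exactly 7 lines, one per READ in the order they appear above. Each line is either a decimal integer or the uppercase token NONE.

v1: WRITE a=59  (a history now [(1, 59)])
v2: WRITE a=79  (a history now [(1, 59), (2, 79)])
v3: WRITE b=22  (b history now [(3, 22)])
READ a @v1: history=[(1, 59), (2, 79)] -> pick v1 -> 59
READ b @v3: history=[(3, 22)] -> pick v3 -> 22
READ b @v3: history=[(3, 22)] -> pick v3 -> 22
v4: WRITE a=56  (a history now [(1, 59), (2, 79), (4, 56)])
v5: WRITE a=57  (a history now [(1, 59), (2, 79), (4, 56), (5, 57)])
v6: WRITE b=51  (b history now [(3, 22), (6, 51)])
v7: WRITE b=65  (b history now [(3, 22), (6, 51), (7, 65)])
READ b @v2: history=[(3, 22), (6, 51), (7, 65)] -> no version <= 2 -> NONE
v8: WRITE b=32  (b history now [(3, 22), (6, 51), (7, 65), (8, 32)])
v9: WRITE a=32  (a history now [(1, 59), (2, 79), (4, 56), (5, 57), (9, 32)])
v10: WRITE a=59  (a history now [(1, 59), (2, 79), (4, 56), (5, 57), (9, 32), (10, 59)])
READ a @v8: history=[(1, 59), (2, 79), (4, 56), (5, 57), (9, 32), (10, 59)] -> pick v5 -> 57
v11: WRITE a=53  (a history now [(1, 59), (2, 79), (4, 56), (5, 57), (9, 32), (10, 59), (11, 53)])
v12: WRITE a=22  (a history now [(1, 59), (2, 79), (4, 56), (5, 57), (9, 32), (10, 59), (11, 53), (12, 22)])
READ a @v2: history=[(1, 59), (2, 79), (4, 56), (5, 57), (9, 32), (10, 59), (11, 53), (12, 22)] -> pick v2 -> 79
v13: WRITE b=45  (b history now [(3, 22), (6, 51), (7, 65), (8, 32), (13, 45)])
v14: WRITE a=43  (a history now [(1, 59), (2, 79), (4, 56), (5, 57), (9, 32), (10, 59), (11, 53), (12, 22), (14, 43)])
v15: WRITE a=43  (a history now [(1, 59), (2, 79), (4, 56), (5, 57), (9, 32), (10, 59), (11, 53), (12, 22), (14, 43), (15, 43)])
v16: WRITE b=73  (b history now [(3, 22), (6, 51), (7, 65), (8, 32), (13, 45), (16, 73)])
v17: WRITE a=13  (a history now [(1, 59), (2, 79), (4, 56), (5, 57), (9, 32), (10, 59), (11, 53), (12, 22), (14, 43), (15, 43), (17, 13)])
v18: WRITE b=80  (b history now [(3, 22), (6, 51), (7, 65), (8, 32), (13, 45), (16, 73), (18, 80)])
v19: WRITE b=69  (b history now [(3, 22), (6, 51), (7, 65), (8, 32), (13, 45), (16, 73), (18, 80), (19, 69)])
v20: WRITE b=68  (b history now [(3, 22), (6, 51), (7, 65), (8, 32), (13, 45), (16, 73), (18, 80), (19, 69), (20, 68)])
v21: WRITE b=18  (b history now [(3, 22), (6, 51), (7, 65), (8, 32), (13, 45), (16, 73), (18, 80), (19, 69), (20, 68), (21, 18)])
v22: WRITE a=82  (a history now [(1, 59), (2, 79), (4, 56), (5, 57), (9, 32), (10, 59), (11, 53), (12, 22), (14, 43), (15, 43), (17, 13), (22, 82)])
v23: WRITE a=49  (a history now [(1, 59), (2, 79), (4, 56), (5, 57), (9, 32), (10, 59), (11, 53), (12, 22), (14, 43), (15, 43), (17, 13), (22, 82), (23, 49)])
v24: WRITE b=35  (b history now [(3, 22), (6, 51), (7, 65), (8, 32), (13, 45), (16, 73), (18, 80), (19, 69), (20, 68), (21, 18), (24, 35)])
v25: WRITE a=13  (a history now [(1, 59), (2, 79), (4, 56), (5, 57), (9, 32), (10, 59), (11, 53), (12, 22), (14, 43), (15, 43), (17, 13), (22, 82), (23, 49), (25, 13)])
v26: WRITE a=48  (a history now [(1, 59), (2, 79), (4, 56), (5, 57), (9, 32), (10, 59), (11, 53), (12, 22), (14, 43), (15, 43), (17, 13), (22, 82), (23, 49), (25, 13), (26, 48)])
v27: WRITE b=8  (b history now [(3, 22), (6, 51), (7, 65), (8, 32), (13, 45), (16, 73), (18, 80), (19, 69), (20, 68), (21, 18), (24, 35), (27, 8)])
v28: WRITE a=27  (a history now [(1, 59), (2, 79), (4, 56), (5, 57), (9, 32), (10, 59), (11, 53), (12, 22), (14, 43), (15, 43), (17, 13), (22, 82), (23, 49), (25, 13), (26, 48), (28, 27)])
v29: WRITE b=11  (b history now [(3, 22), (6, 51), (7, 65), (8, 32), (13, 45), (16, 73), (18, 80), (19, 69), (20, 68), (21, 18), (24, 35), (27, 8), (29, 11)])
READ a @v2: history=[(1, 59), (2, 79), (4, 56), (5, 57), (9, 32), (10, 59), (11, 53), (12, 22), (14, 43), (15, 43), (17, 13), (22, 82), (23, 49), (25, 13), (26, 48), (28, 27)] -> pick v2 -> 79
v30: WRITE b=16  (b history now [(3, 22), (6, 51), (7, 65), (8, 32), (13, 45), (16, 73), (18, 80), (19, 69), (20, 68), (21, 18), (24, 35), (27, 8), (29, 11), (30, 16)])

Answer: 59
22
22
NONE
57
79
79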